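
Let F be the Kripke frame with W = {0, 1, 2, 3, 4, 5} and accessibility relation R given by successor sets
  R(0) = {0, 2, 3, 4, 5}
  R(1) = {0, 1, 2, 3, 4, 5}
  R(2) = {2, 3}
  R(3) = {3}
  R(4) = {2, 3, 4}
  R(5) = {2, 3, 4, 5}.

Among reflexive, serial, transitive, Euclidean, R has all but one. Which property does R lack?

Euclidean

Reflexive: yes — every world is R-related to itself.
Serial: yes — every world has a successor (e.g. 0 R 0).
Transitive: yes — every two-step R-path is closed by a direct edge.
Euclidean: no — 0 R 2 and 0 R 4, but not 2 R 4.
Only Euclidean fails.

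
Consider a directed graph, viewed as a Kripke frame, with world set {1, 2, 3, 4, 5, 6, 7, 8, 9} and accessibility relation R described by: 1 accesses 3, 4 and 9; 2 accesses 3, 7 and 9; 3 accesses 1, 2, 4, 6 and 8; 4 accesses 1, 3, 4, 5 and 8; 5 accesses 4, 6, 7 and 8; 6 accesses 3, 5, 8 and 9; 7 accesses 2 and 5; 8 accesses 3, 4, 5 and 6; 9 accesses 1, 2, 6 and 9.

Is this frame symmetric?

Yes

Symmetric: yes — every pair in R has its reverse in R.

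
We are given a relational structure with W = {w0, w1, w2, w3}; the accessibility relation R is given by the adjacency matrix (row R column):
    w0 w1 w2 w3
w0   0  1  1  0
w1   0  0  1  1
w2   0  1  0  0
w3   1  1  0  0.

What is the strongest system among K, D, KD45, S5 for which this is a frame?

Serial (axiom D): yes — every world has a successor (e.g. w0 R w1).
Euclidean (axiom 5): no — w1 R w2 and w1 R w3, but not w2 R w3.
Transitive (axiom 4): no — w0 R w1 and w1 R w3, but not w0 R w3.
Reflexive (axiom T): no — w0 is not related to itself.
So F validates K, D; KD45 would additionally require R to be Euclidean and transitive. The strongest is D.

D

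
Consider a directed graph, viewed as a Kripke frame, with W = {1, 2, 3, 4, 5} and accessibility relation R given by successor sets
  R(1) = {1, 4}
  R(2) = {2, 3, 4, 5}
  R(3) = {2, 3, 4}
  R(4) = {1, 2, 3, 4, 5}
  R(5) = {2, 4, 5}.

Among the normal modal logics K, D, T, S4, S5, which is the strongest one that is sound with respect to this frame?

Serial (axiom D): yes — every world has a successor (e.g. 1 R 1).
Reflexive (axiom T): yes — every world is R-related to itself.
Transitive (axiom 4): no — 1 R 4 and 4 R 2, but not 1 R 2.
Euclidean (axiom 5): no — 2 R 3 and 2 R 5, but not 3 R 5.
So F validates K, D, T; S4 would additionally require R to be transitive. The strongest is T.

T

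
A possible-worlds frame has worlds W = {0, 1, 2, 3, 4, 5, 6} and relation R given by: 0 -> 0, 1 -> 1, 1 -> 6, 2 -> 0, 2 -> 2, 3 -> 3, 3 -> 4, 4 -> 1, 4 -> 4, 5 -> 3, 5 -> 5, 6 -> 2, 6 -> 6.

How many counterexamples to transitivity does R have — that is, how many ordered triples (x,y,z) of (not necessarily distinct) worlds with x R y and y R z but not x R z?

Enumerating: (1,6,2), (3,4,1), (4,1,6), (5,3,4), (6,2,0).

5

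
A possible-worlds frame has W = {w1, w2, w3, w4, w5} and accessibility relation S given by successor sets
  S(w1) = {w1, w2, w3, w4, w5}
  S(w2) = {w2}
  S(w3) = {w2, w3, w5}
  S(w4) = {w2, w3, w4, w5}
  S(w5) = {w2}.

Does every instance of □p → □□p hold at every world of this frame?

The schema 4 characterises exactly the transitive frames.
Transitive: yes — every two-step S-path is closed by a direct edge.

Yes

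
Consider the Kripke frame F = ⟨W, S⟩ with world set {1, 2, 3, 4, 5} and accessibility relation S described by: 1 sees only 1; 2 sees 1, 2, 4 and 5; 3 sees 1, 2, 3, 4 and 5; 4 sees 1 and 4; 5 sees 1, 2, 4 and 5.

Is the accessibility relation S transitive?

Yes

Transitive: yes — every two-step S-path is closed by a direct edge.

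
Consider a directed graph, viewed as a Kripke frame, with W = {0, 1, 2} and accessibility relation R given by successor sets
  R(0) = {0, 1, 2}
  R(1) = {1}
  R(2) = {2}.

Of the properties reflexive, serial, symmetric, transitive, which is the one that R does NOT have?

Reflexive: yes — every world is R-related to itself.
Serial: yes — every world has a successor (e.g. 0 R 0).
Symmetric: no — 0 R 1 but not 1 R 0.
Transitive: yes — every two-step R-path is closed by a direct edge.
Only symmetric fails.

symmetric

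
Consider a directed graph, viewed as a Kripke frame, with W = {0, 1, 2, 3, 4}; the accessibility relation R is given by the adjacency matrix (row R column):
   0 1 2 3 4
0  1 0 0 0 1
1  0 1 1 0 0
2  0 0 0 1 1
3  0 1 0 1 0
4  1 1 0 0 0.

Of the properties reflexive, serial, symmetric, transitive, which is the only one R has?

serial

Reflexive: no — 2 is not related to itself.
Serial: yes — every world has a successor (e.g. 0 R 0).
Symmetric: no — 1 R 2 but not 2 R 1.
Transitive: no — 0 R 4 and 4 R 1, but not 0 R 1.
Only serial holds.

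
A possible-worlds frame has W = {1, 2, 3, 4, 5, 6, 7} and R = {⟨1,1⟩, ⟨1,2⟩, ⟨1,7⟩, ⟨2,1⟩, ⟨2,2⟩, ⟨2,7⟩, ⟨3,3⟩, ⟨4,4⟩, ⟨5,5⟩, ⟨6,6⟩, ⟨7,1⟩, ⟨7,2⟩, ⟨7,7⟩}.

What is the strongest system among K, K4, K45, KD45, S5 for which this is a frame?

Transitive (axiom 4): yes — every two-step R-path is closed by a direct edge.
Euclidean (axiom 5): yes — any two successors of a common world are R-related.
Serial (axiom D): yes — every world has a successor (e.g. 1 R 1).
Reflexive (axiom T): yes — every world is R-related to itself.
So F validates K, K4, K45, KD45, S5. The strongest is S5.

S5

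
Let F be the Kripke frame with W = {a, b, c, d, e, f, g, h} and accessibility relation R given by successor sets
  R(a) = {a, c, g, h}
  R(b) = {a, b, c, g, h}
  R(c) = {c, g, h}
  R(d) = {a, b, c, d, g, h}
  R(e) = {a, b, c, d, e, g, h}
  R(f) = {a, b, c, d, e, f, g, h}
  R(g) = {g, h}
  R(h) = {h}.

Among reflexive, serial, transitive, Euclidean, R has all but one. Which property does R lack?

Reflexive: yes — every world is R-related to itself.
Serial: yes — every world has a successor (e.g. a R a).
Transitive: yes — every two-step R-path is closed by a direct edge.
Euclidean: no — a R g and a R c, but not g R c.
Only Euclidean fails.

Euclidean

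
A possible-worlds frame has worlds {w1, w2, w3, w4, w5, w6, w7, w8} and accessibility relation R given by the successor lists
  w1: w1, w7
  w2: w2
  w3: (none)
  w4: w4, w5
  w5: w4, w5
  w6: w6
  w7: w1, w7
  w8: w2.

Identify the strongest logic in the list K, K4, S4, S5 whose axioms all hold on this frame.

K4

Transitive (axiom 4): yes — every two-step R-path is closed by a direct edge.
Reflexive (axiom T): no — w3 is not related to itself.
Euclidean (axiom 5): yes — any two successors of a common world are R-related.
So F validates K, K4; S4 would additionally require R to be reflexive. The strongest is K4.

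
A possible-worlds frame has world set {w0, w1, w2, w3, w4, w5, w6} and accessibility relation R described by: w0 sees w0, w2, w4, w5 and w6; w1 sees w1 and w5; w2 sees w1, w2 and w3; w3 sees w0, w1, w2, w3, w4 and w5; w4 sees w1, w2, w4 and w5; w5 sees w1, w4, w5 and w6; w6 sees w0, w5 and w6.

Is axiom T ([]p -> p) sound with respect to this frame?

Yes

By correspondence theory, T is valid on a frame iff R is reflexive.
Reflexive: yes — every world is R-related to itself.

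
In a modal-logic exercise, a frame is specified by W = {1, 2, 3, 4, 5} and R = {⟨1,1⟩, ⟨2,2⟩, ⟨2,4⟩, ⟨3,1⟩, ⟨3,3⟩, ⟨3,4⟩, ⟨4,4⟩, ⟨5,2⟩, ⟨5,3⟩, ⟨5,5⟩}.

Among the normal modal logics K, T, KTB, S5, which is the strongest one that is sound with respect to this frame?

T

Reflexive (axiom T): yes — every world is R-related to itself.
Symmetric (axiom B): no — 2 R 4 but not 4 R 2.
Euclidean (axiom 5): no — 3 R 1 and 3 R 4, but not 1 R 4.
So F validates K, T; KTB would additionally require R to be symmetric. The strongest is T.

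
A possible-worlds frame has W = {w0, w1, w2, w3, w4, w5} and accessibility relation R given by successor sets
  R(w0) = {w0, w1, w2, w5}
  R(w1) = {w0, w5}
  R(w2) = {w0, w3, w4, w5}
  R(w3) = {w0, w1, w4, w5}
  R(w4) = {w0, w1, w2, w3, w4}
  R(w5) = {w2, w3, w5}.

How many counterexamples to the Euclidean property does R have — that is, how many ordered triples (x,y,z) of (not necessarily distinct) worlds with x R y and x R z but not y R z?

Enumerating: (w0,w1,w1), (w0,w1,w2), (w0,w2,w1), (w0,w2,w2), (w0,w5,w0), (w0,w5,w1), (w1,w5,w0), (w2,w0,w3), (w2,w0,w4), (w2,w3,w3), (w2,w4,w5), (w2,w5,w0), … and 21 more.
Total: 33.

33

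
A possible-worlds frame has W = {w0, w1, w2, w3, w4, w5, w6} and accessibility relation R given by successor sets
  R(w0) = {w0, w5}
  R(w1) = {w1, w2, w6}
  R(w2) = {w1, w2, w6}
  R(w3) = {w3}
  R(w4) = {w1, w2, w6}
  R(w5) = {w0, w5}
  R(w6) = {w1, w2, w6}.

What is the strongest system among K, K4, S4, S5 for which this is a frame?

Transitive (axiom 4): yes — every two-step R-path is closed by a direct edge.
Reflexive (axiom T): no — w4 is not related to itself.
Euclidean (axiom 5): yes — any two successors of a common world are R-related.
So F validates K, K4; S4 would additionally require R to be reflexive. The strongest is K4.

K4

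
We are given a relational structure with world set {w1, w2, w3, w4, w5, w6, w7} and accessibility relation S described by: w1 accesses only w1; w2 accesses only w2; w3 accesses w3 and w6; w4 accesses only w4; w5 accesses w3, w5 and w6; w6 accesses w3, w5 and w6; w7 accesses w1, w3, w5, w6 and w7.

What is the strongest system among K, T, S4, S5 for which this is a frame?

Reflexive (axiom T): yes — every world is S-related to itself.
Transitive (axiom 4): no — w3 S w6 and w6 S w5, but not w3 S w5.
Euclidean (axiom 5): no — w6 S w3 and w6 S w5, but not w3 S w5.
So F validates K, T; S4 would additionally require S to be transitive. The strongest is T.

T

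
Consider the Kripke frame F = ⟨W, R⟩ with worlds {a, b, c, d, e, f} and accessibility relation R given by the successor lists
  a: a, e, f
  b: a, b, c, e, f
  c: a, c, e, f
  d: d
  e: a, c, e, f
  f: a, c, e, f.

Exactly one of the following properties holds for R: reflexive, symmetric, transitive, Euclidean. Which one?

Reflexive: yes — every world is R-related to itself.
Symmetric: no — b R a but not a R b.
Transitive: no — a R e and e R c, but not a R c.
Euclidean: no — b R a and b R c, but not a R c.
Only reflexive holds.

reflexive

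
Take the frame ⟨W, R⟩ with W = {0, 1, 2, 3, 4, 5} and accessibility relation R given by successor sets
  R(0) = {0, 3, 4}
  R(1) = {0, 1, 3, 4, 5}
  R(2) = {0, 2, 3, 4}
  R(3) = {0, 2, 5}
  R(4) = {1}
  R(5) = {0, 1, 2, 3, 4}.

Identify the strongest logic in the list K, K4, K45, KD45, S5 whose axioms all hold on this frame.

Transitive (axiom 4): no — 0 R 3 and 3 R 2, but not 0 R 2.
Euclidean (axiom 5): no — 0 R 3 and 0 R 4, but not 3 R 4.
Serial (axiom D): yes — every world has a successor (e.g. 0 R 0).
Reflexive (axiom T): no — 3 is not related to itself.
So F validates K; K4 would additionally require R to be transitive. The strongest is K.

K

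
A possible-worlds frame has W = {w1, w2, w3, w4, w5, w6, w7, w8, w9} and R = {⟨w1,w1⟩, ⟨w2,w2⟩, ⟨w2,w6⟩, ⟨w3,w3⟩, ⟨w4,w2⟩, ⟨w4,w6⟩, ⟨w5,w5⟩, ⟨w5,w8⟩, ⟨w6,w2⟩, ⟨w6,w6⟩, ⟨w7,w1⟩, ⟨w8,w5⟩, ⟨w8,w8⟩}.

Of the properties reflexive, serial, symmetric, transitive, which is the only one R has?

transitive

Reflexive: no — w4 is not related to itself.
Serial: no — w9 has no R-successor.
Symmetric: no — w4 R w2 but not w2 R w4.
Transitive: yes — every two-step R-path is closed by a direct edge.
Only transitive holds.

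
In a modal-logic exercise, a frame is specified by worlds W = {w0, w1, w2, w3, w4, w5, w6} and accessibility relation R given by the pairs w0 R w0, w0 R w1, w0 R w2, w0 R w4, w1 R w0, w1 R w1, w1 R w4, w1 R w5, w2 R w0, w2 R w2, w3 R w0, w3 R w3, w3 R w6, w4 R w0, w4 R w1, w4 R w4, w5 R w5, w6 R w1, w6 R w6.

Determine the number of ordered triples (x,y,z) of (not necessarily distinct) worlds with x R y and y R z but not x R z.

13

Enumerating: (w0,w1,w5), (w1,w0,w2), (w2,w0,w1), (w2,w0,w4), (w3,w0,w1), (w3,w0,w2), (w3,w0,w4), (w3,w6,w1), (w4,w0,w2), (w4,w1,w5), (w6,w1,w0), (w6,w1,w4), (w6,w1,w5).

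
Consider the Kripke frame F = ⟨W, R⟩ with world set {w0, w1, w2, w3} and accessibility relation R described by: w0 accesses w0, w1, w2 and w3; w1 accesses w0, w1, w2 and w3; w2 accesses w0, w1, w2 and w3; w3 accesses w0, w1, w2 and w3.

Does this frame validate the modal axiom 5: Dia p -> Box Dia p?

The schema 5 characterises exactly the Euclidean frames.
Euclidean: yes — any two successors of a common world are R-related.

Yes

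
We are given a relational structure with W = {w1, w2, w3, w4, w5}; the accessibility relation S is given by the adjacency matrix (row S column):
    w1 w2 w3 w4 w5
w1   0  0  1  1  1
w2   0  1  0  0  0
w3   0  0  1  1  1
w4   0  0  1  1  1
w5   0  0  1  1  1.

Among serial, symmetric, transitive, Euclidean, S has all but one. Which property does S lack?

symmetric

Serial: yes — every world has a successor (e.g. w1 S w3).
Symmetric: no — w1 S w3 but not w3 S w1.
Transitive: yes — every two-step S-path is closed by a direct edge.
Euclidean: yes — any two successors of a common world are S-related.
Only symmetric fails.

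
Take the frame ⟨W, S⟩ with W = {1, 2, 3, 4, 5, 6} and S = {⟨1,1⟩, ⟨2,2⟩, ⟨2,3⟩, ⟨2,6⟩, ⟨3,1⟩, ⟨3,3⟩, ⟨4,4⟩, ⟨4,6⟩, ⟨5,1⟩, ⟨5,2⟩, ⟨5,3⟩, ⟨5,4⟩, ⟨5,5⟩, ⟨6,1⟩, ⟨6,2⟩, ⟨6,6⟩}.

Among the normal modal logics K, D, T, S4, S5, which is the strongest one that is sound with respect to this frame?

Serial (axiom D): yes — every world has a successor (e.g. 1 S 1).
Reflexive (axiom T): yes — every world is S-related to itself.
Transitive (axiom 4): no — 2 S 3 and 3 S 1, but not 2 S 1.
Euclidean (axiom 5): no — 2 S 3 and 2 S 6, but not 3 S 6.
So F validates K, D, T; S4 would additionally require S to be transitive. The strongest is T.

T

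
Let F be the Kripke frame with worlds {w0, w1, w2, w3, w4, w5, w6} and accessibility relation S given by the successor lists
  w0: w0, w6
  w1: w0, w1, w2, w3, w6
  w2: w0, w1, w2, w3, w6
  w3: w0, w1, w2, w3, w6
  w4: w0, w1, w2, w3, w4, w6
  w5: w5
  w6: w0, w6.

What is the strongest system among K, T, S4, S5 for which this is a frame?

Reflexive (axiom T): yes — every world is S-related to itself.
Transitive (axiom 4): yes — every two-step S-path is closed by a direct edge.
Euclidean (axiom 5): no — w1 S w0 and w1 S w2, but not w0 S w2.
So F validates K, T, S4; S5 would additionally require S to be Euclidean. The strongest is S4.

S4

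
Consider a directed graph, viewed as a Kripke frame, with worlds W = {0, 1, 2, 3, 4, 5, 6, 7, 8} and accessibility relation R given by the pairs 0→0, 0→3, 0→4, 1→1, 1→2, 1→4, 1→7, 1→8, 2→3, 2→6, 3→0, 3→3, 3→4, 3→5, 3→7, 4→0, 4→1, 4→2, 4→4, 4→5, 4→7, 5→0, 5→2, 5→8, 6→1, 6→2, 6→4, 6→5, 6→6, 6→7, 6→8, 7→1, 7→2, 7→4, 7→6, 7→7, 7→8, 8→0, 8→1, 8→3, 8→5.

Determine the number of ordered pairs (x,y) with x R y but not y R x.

17

Enumerating: (1,2), (2,3), (3,4), (3,5), (3,7), (4,2), (4,5), (5,0), (5,2), (6,1), (6,4), (6,5), (6,8), (7,2), (7,8), (8,0), (8,3).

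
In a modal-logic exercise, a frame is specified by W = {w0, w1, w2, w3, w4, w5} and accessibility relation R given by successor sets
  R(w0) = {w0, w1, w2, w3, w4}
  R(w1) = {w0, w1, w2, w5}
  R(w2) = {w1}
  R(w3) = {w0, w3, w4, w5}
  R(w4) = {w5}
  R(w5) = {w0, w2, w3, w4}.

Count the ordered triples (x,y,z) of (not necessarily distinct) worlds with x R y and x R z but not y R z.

34

Enumerating: (w0,w1,w3), (w0,w1,w4), (w0,w2,w0), (w0,w2,w2), (w0,w2,w3), (w0,w2,w4), (w0,w3,w1), (w0,w3,w2), (w0,w4,w0), (w0,w4,w1), (w0,w4,w2), (w0,w4,w3), … and 22 more.
Total: 34.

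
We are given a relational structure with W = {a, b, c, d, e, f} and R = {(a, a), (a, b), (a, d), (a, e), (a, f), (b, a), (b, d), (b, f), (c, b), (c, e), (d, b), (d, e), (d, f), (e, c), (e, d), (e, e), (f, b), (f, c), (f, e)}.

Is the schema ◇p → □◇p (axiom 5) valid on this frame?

No

By correspondence theory, 5 is valid on a frame iff R is Euclidean.
Euclidean: no — a R b and a R e, but not b R e.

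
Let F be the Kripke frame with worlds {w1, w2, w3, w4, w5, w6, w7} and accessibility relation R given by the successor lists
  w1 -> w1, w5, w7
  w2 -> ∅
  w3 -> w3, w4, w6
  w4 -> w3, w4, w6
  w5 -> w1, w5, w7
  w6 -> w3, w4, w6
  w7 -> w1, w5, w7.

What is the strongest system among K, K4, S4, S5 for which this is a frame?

K4

Transitive (axiom 4): yes — every two-step R-path is closed by a direct edge.
Reflexive (axiom T): no — w2 is not related to itself.
Euclidean (axiom 5): yes — any two successors of a common world are R-related.
So F validates K, K4; S4 would additionally require R to be reflexive. The strongest is K4.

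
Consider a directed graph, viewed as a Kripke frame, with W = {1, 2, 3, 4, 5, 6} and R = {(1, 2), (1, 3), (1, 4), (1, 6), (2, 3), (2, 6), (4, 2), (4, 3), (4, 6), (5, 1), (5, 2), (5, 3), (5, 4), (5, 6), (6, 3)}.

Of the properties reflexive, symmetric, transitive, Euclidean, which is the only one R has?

transitive

Reflexive: no — 1 is not related to itself.
Symmetric: no — 1 R 2 but not 2 R 1.
Transitive: yes — every two-step R-path is closed by a direct edge.
Euclidean: no — 1 R 2 and 1 R 4, but not 2 R 4.
Only transitive holds.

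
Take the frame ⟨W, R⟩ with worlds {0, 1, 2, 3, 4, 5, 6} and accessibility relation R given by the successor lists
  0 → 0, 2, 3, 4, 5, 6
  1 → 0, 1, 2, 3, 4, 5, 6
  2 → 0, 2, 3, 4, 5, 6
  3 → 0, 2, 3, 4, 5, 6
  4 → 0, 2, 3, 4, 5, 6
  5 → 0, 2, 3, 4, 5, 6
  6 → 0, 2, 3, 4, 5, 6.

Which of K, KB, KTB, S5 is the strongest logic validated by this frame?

Symmetric (axiom B): no — 1 R 0 but not 0 R 1.
Reflexive (axiom T): yes — every world is R-related to itself.
Euclidean (axiom 5): no — 1 R 0 and 1 R 1, but not 0 R 1.
So F validates K; KB would additionally require R to be symmetric. The strongest is K.

K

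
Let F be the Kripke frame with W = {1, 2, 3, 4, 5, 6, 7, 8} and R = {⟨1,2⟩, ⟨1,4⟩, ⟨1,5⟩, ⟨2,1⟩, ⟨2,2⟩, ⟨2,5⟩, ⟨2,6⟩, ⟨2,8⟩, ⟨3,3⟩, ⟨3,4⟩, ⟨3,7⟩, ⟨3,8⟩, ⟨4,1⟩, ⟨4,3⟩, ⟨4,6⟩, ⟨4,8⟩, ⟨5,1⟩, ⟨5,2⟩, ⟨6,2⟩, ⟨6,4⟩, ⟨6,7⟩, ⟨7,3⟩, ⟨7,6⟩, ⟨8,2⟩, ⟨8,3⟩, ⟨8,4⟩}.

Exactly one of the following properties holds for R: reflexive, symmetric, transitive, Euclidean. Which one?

Reflexive: no — 1 is not related to itself.
Symmetric: yes — every pair in R has its reverse in R.
Transitive: no — 1 R 2 and 2 R 6, but not 1 R 6.
Euclidean: no — 1 R 2 and 1 R 4, but not 2 R 4.
Only symmetric holds.

symmetric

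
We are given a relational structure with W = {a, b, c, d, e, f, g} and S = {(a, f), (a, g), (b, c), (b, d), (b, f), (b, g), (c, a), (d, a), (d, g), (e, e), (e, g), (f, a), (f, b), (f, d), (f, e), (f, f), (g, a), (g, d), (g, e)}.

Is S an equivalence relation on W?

No

Reflexive: no — a is not related to itself.
Symmetric: no — b S c but not c S b.
Transitive: no — a S f and f S b, but not a S b.
So S is not an equivalence relation.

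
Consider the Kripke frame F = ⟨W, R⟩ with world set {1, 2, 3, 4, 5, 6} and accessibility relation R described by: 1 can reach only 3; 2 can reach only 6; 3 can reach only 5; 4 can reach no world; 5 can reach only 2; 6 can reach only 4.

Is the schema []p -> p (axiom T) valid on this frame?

No

The schema T characterises exactly the reflexive frames.
Reflexive: no — 1 is not related to itself.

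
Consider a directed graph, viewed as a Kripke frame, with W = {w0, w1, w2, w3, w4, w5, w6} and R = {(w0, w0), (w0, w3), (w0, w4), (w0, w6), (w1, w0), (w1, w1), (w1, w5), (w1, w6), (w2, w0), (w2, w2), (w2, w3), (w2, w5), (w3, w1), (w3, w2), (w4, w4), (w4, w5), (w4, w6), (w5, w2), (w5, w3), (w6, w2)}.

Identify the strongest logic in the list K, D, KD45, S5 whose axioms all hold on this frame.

D

Serial (axiom D): yes — every world has a successor (e.g. w0 R w0).
Euclidean (axiom 5): no — w0 R w3 and w0 R w4, but not w3 R w4.
Transitive (axiom 4): no — w0 R w3 and w3 R w1, but not w0 R w1.
Reflexive (axiom T): no — w3 is not related to itself.
So F validates K, D; KD45 would additionally require R to be Euclidean and transitive. The strongest is D.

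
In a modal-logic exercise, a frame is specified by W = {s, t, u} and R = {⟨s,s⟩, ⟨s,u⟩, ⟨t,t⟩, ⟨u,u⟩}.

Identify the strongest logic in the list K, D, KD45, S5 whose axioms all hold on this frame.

Serial (axiom D): yes — every world has a successor (e.g. s R s).
Euclidean (axiom 5): no — s R u and s R s, but not u R s.
Transitive (axiom 4): yes — every two-step R-path is closed by a direct edge.
Reflexive (axiom T): yes — every world is R-related to itself.
So F validates K, D; KD45 would additionally require R to be Euclidean. The strongest is D.

D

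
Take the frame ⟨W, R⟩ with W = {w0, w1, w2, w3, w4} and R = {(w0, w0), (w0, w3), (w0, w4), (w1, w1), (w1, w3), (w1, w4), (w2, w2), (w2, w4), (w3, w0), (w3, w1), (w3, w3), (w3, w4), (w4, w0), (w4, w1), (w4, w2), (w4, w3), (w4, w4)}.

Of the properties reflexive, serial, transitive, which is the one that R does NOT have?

transitive

Reflexive: yes — every world is R-related to itself.
Serial: yes — every world has a successor (e.g. w0 R w0).
Transitive: no — w0 R w3 and w3 R w1, but not w0 R w1.
Only transitive fails.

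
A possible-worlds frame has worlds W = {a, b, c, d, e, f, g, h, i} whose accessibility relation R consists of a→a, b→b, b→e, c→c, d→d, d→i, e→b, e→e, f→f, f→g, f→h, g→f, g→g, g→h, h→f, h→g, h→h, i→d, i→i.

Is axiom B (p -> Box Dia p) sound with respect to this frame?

Yes

By correspondence theory, B is valid on a frame iff R is symmetric.
Symmetric: yes — every pair in R has its reverse in R.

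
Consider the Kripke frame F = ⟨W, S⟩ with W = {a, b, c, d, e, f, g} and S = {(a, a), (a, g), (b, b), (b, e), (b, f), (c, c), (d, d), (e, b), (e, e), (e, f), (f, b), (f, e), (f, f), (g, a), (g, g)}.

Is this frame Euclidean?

Yes

Euclidean: yes — any two successors of a common world are S-related.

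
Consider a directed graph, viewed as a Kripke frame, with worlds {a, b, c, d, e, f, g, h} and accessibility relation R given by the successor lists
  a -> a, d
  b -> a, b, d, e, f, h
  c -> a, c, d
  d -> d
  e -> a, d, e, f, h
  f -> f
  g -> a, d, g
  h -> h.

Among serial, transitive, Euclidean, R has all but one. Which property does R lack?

Serial: yes — every world has a successor (e.g. a R a).
Transitive: yes — every two-step R-path is closed by a direct edge.
Euclidean: no — b R a and b R e, but not a R e.
Only Euclidean fails.

Euclidean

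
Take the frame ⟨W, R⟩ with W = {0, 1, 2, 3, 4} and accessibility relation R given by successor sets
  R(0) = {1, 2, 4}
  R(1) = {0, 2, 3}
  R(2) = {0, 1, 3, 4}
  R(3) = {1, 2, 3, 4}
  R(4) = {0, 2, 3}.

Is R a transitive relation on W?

No

Transitive: no — 0 R 1 and 1 R 3, but not 0 R 3.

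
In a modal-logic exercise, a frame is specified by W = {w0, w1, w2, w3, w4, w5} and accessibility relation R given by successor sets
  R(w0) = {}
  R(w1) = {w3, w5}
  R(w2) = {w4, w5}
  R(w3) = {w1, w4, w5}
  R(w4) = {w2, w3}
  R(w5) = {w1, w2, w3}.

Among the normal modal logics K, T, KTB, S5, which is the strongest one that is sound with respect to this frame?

K

Reflexive (axiom T): no — w0 is not related to itself.
Symmetric (axiom B): yes — every pair in R has its reverse in R.
Euclidean (axiom 5): no — w2 R w4 and w2 R w5, but not w4 R w5.
So F validates K; T would additionally require R to be reflexive. The strongest is K.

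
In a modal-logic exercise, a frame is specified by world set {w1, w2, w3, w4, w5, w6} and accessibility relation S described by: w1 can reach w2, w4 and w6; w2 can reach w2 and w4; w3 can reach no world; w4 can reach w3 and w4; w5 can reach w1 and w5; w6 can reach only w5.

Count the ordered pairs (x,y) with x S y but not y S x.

Enumerating: (w1,w2), (w1,w4), (w1,w6), (w2,w4), (w4,w3), (w5,w1), (w6,w5).

7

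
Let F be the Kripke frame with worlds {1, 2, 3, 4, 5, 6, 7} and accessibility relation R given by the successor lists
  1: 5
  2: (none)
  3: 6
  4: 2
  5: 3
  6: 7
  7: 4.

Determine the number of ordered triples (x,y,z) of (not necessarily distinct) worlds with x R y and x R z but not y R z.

6

Enumerating: (1,5,5), (3,6,6), (4,2,2), (5,3,3), (6,7,7), (7,4,4).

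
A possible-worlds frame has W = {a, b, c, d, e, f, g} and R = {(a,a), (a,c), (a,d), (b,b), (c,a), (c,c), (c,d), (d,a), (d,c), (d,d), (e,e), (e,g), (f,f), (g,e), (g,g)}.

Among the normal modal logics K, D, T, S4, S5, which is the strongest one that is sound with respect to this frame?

Serial (axiom D): yes — every world has a successor (e.g. a R a).
Reflexive (axiom T): yes — every world is R-related to itself.
Transitive (axiom 4): yes — every two-step R-path is closed by a direct edge.
Euclidean (axiom 5): yes — any two successors of a common world are R-related.
So F validates K, D, T, S4, S5. The strongest is S5.

S5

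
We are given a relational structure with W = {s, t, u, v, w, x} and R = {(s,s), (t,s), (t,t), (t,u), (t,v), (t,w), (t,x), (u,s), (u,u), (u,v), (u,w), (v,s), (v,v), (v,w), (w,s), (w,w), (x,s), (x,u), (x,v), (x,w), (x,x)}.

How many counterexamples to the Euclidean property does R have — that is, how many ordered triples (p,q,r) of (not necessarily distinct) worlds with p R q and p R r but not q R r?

35

Enumerating: (t,s,t), (t,s,u), (t,s,v), (t,s,w), (t,s,x), (t,u,t), (t,u,x), (t,v,t), (t,v,u), (t,v,x), (t,w,t), (t,w,u), … and 23 more.
Total: 35.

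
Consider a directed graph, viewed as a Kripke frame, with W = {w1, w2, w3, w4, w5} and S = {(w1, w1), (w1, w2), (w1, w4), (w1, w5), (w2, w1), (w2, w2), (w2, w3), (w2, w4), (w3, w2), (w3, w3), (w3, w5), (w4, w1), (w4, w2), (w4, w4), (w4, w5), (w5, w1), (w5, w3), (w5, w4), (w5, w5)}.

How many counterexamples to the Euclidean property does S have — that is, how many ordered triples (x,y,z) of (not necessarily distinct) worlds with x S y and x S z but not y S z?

14

Enumerating: (w1,w2,w5), (w1,w5,w2), (w2,w1,w3), (w2,w3,w1), (w2,w3,w4), (w2,w4,w3), (w3,w2,w5), (w3,w5,w2), (w4,w2,w5), (w4,w5,w2), (w5,w1,w3), (w5,w3,w1), (w5,w3,w4), (w5,w4,w3).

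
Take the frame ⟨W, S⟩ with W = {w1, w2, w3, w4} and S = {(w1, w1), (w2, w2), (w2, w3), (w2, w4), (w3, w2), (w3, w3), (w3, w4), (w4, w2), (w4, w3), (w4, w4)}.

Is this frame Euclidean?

Euclidean: yes — any two successors of a common world are S-related.

Yes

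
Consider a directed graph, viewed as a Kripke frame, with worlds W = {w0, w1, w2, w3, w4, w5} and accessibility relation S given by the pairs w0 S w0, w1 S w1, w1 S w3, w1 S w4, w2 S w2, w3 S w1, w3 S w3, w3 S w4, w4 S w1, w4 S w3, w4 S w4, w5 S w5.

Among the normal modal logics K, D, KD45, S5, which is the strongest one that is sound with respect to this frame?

S5

Serial (axiom D): yes — every world has a successor (e.g. w0 S w0).
Euclidean (axiom 5): yes — any two successors of a common world are S-related.
Transitive (axiom 4): yes — every two-step S-path is closed by a direct edge.
Reflexive (axiom T): yes — every world is S-related to itself.
So F validates K, D, KD45, S5. The strongest is S5.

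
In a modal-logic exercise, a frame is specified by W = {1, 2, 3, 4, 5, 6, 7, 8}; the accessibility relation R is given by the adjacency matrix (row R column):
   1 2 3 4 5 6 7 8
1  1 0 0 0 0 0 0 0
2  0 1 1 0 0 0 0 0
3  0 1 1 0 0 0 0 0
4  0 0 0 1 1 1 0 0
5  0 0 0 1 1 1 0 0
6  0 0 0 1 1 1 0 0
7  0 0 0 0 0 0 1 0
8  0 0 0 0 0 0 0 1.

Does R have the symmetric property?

Symmetric: yes — every pair in R has its reverse in R.

Yes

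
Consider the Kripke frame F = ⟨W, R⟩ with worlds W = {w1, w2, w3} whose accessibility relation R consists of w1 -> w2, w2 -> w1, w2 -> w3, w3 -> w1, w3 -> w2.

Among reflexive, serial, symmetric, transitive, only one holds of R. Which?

Reflexive: no — w1 is not related to itself.
Serial: yes — every world has a successor (e.g. w1 R w2).
Symmetric: no — w3 R w1 but not w1 R w3.
Transitive: no — w1 R w2 and w2 R w3, but not w1 R w3.
Only serial holds.

serial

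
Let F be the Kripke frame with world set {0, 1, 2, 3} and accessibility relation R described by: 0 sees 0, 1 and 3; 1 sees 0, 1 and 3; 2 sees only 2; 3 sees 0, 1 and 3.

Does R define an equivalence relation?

Yes

Reflexive: yes — every world is R-related to itself.
Symmetric: yes — every pair in R has its reverse in R.
Transitive: yes — every two-step R-path is closed by a direct edge.
So R is an equivalence relation.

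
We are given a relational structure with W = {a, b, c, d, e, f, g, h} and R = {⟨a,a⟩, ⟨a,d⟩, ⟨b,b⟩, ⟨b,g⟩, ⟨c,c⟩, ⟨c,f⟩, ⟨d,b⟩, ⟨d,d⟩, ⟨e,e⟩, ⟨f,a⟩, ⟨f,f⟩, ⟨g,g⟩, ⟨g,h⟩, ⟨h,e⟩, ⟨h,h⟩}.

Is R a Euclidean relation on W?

No

Euclidean: no — a R d and a R a, but not d R a.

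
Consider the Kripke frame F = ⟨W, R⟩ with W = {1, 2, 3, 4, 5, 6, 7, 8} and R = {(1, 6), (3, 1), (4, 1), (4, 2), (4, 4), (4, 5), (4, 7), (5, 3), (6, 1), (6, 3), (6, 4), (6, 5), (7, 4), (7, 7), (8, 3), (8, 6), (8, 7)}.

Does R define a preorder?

No

Reflexive: no — 1 is not related to itself.
Transitive: no — 1 R 6 and 6 R 3, but not 1 R 3.
So R is not a preorder.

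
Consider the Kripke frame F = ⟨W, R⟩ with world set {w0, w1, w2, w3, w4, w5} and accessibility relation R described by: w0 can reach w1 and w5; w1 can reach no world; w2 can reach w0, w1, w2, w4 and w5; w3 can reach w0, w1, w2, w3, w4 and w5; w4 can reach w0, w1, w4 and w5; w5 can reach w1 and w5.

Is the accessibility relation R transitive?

Transitive: yes — every two-step R-path is closed by a direct edge.

Yes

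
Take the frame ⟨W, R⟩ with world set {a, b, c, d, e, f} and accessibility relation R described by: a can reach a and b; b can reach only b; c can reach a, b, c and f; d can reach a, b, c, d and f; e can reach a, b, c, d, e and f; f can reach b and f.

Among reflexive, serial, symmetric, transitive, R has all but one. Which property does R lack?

Reflexive: yes — every world is R-related to itself.
Serial: yes — every world has a successor (e.g. a R a).
Symmetric: no — a R b but not b R a.
Transitive: yes — every two-step R-path is closed by a direct edge.
Only symmetric fails.

symmetric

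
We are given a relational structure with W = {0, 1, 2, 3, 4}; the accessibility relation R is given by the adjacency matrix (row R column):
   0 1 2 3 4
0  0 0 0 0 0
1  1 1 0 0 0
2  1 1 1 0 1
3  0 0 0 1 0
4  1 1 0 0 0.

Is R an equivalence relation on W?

No

Reflexive: no — 0 is not related to itself.
Symmetric: no — 1 R 0 but not 0 R 1.
Transitive: yes — every two-step R-path is closed by a direct edge.
So R is not an equivalence relation.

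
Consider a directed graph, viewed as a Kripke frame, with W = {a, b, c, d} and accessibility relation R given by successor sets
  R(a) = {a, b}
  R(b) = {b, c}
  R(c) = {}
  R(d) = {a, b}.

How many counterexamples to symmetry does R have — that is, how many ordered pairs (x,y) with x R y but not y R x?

Enumerating: (a,b), (b,c), (d,a), (d,b).

4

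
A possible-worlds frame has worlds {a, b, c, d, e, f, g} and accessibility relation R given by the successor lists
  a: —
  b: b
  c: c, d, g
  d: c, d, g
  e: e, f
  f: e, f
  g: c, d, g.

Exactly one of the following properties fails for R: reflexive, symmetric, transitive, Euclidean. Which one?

Reflexive: no — a is not related to itself.
Symmetric: yes — every pair in R has its reverse in R.
Transitive: yes — every two-step R-path is closed by a direct edge.
Euclidean: yes — any two successors of a common world are R-related.
Only reflexive fails.

reflexive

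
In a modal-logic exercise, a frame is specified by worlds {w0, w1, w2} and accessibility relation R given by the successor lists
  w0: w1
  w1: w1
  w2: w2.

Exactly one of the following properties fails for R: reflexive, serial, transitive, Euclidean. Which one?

reflexive

Reflexive: no — w0 is not related to itself.
Serial: yes — every world has a successor (e.g. w0 R w1).
Transitive: yes — every two-step R-path is closed by a direct edge.
Euclidean: yes — any two successors of a common world are R-related.
Only reflexive fails.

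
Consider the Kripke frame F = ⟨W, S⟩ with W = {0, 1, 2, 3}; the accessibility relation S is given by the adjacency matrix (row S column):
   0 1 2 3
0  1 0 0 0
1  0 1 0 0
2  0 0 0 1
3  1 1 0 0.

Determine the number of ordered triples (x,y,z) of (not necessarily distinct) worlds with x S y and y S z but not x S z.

Enumerating: (2,3,0), (2,3,1).

2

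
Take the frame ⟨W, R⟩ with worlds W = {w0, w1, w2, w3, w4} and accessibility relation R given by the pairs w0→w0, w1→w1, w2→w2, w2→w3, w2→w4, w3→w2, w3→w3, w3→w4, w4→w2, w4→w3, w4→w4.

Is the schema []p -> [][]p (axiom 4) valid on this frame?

Axiom 4 corresponds to the accessibility relation being transitive.
Transitive: yes — every two-step R-path is closed by a direct edge.

Yes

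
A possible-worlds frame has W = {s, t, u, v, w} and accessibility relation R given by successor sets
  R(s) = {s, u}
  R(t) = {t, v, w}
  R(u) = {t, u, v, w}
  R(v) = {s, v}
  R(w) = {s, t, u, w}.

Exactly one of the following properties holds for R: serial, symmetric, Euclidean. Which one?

Serial: yes — every world has a successor (e.g. s R s).
Symmetric: no — s R u but not u R s.
Euclidean: no — t R v and t R w, but not v R w.
Only serial holds.

serial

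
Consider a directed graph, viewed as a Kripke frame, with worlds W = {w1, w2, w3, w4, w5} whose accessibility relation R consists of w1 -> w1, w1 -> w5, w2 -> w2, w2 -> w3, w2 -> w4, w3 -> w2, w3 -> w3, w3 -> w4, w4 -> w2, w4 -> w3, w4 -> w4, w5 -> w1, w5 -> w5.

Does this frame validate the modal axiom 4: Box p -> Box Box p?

The schema 4 characterises exactly the transitive frames.
Transitive: yes — every two-step R-path is closed by a direct edge.

Yes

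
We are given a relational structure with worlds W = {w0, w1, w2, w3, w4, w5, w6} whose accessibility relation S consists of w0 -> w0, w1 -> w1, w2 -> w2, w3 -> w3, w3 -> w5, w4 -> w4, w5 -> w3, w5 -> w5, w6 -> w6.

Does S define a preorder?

Reflexive: yes — every world is S-related to itself.
Transitive: yes — every two-step S-path is closed by a direct edge.
So S is a preorder.

Yes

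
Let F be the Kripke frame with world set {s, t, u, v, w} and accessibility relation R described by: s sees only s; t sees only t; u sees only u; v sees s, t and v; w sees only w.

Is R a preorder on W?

Yes

Reflexive: yes — every world is R-related to itself.
Transitive: yes — every two-step R-path is closed by a direct edge.
So R is a preorder.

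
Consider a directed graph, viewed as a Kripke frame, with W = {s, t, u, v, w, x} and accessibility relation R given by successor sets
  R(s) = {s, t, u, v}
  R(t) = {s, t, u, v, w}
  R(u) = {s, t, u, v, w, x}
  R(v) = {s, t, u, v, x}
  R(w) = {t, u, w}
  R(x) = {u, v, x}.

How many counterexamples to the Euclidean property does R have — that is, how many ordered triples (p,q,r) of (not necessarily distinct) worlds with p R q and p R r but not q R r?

18

Enumerating: (t,s,w), (t,v,w), (t,w,s), (t,w,v), (u,s,w), (u,s,x), (u,t,x), (u,v,w), (u,w,s), (u,w,v), (u,w,x), (u,x,s), (u,x,t), (u,x,w), (v,s,x), (v,t,x), (v,x,s), (v,x,t).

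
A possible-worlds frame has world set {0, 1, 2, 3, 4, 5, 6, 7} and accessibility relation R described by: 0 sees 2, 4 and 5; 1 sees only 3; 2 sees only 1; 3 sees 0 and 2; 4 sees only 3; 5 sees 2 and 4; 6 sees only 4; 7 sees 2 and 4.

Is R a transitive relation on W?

No

Transitive: no — 0 R 2 and 2 R 1, but not 0 R 1.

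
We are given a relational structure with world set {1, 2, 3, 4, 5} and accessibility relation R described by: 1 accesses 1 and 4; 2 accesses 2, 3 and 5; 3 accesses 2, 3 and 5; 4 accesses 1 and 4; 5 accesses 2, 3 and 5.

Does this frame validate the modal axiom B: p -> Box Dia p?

By correspondence theory, B is valid on a frame iff R is symmetric.
Symmetric: yes — every pair in R has its reverse in R.

Yes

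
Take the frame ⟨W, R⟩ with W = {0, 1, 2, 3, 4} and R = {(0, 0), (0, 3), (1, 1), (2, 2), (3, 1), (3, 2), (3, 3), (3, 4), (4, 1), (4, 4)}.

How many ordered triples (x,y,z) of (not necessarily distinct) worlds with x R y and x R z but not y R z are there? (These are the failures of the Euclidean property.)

10

Enumerating: (0,3,0), (3,1,2), (3,1,3), (3,1,4), (3,2,1), (3,2,3), (3,2,4), (3,4,2), (3,4,3), (4,1,4).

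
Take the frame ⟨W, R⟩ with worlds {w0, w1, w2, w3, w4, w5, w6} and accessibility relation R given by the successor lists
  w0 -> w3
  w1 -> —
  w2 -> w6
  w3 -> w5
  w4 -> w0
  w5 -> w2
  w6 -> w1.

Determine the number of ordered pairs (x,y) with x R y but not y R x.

6

Enumerating: (w0,w3), (w2,w6), (w3,w5), (w4,w0), (w5,w2), (w6,w1).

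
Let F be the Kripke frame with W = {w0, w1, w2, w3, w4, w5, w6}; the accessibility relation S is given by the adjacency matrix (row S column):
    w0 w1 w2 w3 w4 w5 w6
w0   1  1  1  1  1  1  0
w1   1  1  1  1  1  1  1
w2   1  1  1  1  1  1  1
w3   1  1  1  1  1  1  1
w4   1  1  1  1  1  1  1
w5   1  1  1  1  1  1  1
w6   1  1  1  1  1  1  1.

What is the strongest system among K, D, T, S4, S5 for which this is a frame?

T

Serial (axiom D): yes — every world has a successor (e.g. w0 S w0).
Reflexive (axiom T): yes — every world is S-related to itself.
Transitive (axiom 4): no — w0 S w1 and w1 S w6, but not w0 S w6.
Euclidean (axiom 5): no — w1 S w0 and w1 S w6, but not w0 S w6.
So F validates K, D, T; S4 would additionally require S to be transitive. The strongest is T.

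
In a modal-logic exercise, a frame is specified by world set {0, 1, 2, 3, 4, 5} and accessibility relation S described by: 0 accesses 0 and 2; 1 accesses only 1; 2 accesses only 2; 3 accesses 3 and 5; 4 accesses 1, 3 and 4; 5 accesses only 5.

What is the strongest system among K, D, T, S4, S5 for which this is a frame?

T

Serial (axiom D): yes — every world has a successor (e.g. 0 S 0).
Reflexive (axiom T): yes — every world is S-related to itself.
Transitive (axiom 4): no — 4 S 3 and 3 S 5, but not 4 S 5.
Euclidean (axiom 5): no — 4 S 1 and 4 S 3, but not 1 S 3.
So F validates K, D, T; S4 would additionally require S to be transitive. The strongest is T.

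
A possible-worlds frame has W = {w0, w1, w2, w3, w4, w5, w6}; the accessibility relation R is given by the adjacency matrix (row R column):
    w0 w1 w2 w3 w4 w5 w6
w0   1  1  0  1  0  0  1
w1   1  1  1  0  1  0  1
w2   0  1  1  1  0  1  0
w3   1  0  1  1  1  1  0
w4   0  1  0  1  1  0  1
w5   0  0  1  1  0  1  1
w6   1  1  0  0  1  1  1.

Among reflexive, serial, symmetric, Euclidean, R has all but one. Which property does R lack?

Euclidean

Reflexive: yes — every world is R-related to itself.
Serial: yes — every world has a successor (e.g. w0 R w0).
Symmetric: yes — every pair in R has its reverse in R.
Euclidean: no — w0 R w1 and w0 R w3, but not w1 R w3.
Only Euclidean fails.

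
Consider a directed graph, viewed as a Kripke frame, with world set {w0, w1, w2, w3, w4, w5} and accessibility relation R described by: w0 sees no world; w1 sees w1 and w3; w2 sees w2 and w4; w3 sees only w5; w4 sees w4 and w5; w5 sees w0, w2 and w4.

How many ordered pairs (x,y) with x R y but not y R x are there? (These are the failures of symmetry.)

Enumerating: (w1,w3), (w2,w4), (w3,w5), (w5,w0), (w5,w2).

5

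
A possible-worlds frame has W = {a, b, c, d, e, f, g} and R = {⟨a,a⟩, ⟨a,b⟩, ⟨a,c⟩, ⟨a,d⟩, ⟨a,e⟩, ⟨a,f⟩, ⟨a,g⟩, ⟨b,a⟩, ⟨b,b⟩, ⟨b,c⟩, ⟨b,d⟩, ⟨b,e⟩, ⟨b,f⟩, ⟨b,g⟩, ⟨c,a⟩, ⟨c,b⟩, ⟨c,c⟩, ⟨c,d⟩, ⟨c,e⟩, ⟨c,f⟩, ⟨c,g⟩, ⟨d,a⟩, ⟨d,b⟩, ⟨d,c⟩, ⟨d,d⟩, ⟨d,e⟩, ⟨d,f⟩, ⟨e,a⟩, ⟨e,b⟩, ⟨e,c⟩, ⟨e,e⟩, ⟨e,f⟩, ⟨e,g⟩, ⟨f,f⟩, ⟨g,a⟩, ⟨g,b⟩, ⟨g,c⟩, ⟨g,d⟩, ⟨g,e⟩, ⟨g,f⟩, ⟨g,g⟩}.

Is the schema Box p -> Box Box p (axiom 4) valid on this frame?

No

The schema 4 characterises exactly the transitive frames.
Transitive: no — d R a and a R g, but not d R g.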